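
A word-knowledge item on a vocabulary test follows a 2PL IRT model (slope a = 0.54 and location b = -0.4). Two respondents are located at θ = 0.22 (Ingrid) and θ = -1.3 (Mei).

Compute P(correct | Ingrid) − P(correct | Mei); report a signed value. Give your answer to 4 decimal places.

0.2021

P(θ) = 1 / (1 + exp(−a(θ − b)))
P(Ingrid) = 0.5829  [exponent 0.3348]
P(Mei) = 0.3808  [exponent -0.4860]
Difference = 0.5829 − 0.3808 = 0.2021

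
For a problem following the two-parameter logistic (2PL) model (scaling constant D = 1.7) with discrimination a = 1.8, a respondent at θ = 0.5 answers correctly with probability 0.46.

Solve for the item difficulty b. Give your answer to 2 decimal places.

0.55

P(θ) = 1 / (1 + exp(−D·a(θ − b)))
logit(0.46) = ln(0.46/0.54) = -0.1603
b = θ − logit/(1.7·a) = 0.5 − (-0.1603)/3.0600 = 0.5524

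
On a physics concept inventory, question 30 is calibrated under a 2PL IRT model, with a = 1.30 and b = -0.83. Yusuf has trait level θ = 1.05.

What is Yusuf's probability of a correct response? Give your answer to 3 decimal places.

0.920

P(θ) = 1 / (1 + exp(−a(θ − b)))
Exponent: 1.30 × (1.05 − (-0.83)) = 2.4440
1/(1 + e^{-2.4440}) = 0.9201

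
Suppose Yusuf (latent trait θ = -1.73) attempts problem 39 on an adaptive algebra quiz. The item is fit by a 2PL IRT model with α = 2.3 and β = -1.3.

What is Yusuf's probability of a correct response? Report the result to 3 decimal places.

P(θ) = 1 / (1 + exp(−α(θ − β)))
Exponent: 2.3 × (-1.73 − (-1.3)) = -0.9890
1/(1 + e^{0.9890}) = 0.2711

0.271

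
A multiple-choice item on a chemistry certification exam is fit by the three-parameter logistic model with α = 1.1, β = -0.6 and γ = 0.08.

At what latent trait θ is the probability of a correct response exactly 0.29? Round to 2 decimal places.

P(θ) = γ + (1 − γ) · 1 / (1 + exp(−α(θ − β)))
Remove guessing floor: (0.29 − 0.08)/(1 − 0.08) = 0.2283
logit = ln(0.2283/0.7717) = -1.2182
θ = β + logit/(α) = -0.6 + (-1.2182)/1.1000 = -1.7074

-1.71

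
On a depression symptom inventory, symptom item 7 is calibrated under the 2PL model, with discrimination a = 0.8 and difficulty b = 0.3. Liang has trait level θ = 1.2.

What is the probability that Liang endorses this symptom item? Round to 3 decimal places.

0.673

P(θ) = 1 / (1 + exp(−a(θ − b)))
Exponent: 0.8 × (1.2 − 0.3) = 0.7200
1/(1 + e^{-0.7200}) = 0.6726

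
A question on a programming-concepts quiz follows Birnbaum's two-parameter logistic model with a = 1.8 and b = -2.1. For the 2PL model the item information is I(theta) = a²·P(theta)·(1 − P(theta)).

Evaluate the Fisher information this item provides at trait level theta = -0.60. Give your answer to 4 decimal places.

P = 1/(1+e^{-2.7000}) = 0.9370
P(1−P) = 0.9370 × 0.0630 = 0.0590
I = a² × P(1−P) = 1.8² × 0.0590 = 0.19118

0.1912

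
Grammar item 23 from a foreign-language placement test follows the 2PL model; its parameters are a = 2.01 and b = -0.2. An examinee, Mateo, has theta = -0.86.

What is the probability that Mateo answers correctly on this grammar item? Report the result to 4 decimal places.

0.2097

P(theta) = 1 / (1 + exp(−a(theta − b)))
Exponent: 2.01 × (-0.86 − (-0.2)) = -1.3266
1/(1 + e^{1.3266}) = 0.2097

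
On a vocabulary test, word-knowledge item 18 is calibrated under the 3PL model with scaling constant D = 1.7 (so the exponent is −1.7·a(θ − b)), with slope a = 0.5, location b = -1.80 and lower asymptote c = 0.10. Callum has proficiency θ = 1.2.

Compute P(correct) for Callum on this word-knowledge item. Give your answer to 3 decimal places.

P(θ) = c + (1 − c) · 1 / (1 + exp(−D·a(θ − b)))
Exponent: 1.7 × 0.5 × (1.2 − (-1.80)) = 2.5500
1/(1 + e^{-2.5500}) = 0.9276
P = 0.10 + 0.90 × 0.9276 = 0.9348

0.935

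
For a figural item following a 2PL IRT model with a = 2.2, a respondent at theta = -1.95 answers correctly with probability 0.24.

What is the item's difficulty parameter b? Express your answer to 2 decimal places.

P(theta) = 1 / (1 + exp(−a(theta − b)))
logit(0.24) = ln(0.24/0.76) = -1.1527
b = theta − logit/(a) = -1.95 − (-1.1527)/2.2000 = -1.4261

-1.43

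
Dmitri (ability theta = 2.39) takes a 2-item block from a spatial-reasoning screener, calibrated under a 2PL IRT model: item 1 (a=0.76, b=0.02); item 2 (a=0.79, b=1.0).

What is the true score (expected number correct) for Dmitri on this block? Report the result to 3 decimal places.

P(theta) = 1 / (1 + exp(−a(theta − b)))
P_1 = 1/(1+e^{-1.8012}) = 0.8583
P_2 = 1/(1+e^{-1.0981}) = 0.7499
E[score] = 0.8583 + 0.7499 = 1.6082

1.608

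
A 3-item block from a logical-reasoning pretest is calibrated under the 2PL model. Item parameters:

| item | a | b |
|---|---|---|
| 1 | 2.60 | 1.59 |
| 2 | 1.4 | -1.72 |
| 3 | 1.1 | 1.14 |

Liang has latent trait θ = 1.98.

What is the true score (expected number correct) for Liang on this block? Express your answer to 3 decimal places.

P(θ) = 1 / (1 + exp(−a(θ − b)))
P_1 = 1/(1+e^{-1.0140}) = 0.7338
P_2 = 1/(1+e^{-5.1800}) = 0.9944
P_3 = 1/(1+e^{-0.9240}) = 0.7159
E[score] = 0.7338 + 0.9944 + 0.7159 = 2.4441

2.444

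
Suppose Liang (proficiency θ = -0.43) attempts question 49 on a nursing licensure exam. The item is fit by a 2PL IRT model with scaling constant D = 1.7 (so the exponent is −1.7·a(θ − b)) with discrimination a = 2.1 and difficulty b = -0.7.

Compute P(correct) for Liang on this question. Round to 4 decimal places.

P(θ) = 1 / (1 + exp(−D·a(θ − b)))
Exponent: 1.7 × 2.1 × (-0.43 − (-0.7)) = 0.9639
1/(1 + e^{-0.9639}) = 0.7239
P = 0.7239

0.7239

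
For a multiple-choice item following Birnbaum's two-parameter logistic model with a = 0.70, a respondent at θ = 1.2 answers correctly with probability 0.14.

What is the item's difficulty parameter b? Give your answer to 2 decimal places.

3.79

P(θ) = 1 / (1 + exp(−a(θ − b)))
logit(0.14) = ln(0.14/0.86) = -1.8153
b = θ − logit/(a) = 1.2 − (-1.8153)/0.7000 = 3.7933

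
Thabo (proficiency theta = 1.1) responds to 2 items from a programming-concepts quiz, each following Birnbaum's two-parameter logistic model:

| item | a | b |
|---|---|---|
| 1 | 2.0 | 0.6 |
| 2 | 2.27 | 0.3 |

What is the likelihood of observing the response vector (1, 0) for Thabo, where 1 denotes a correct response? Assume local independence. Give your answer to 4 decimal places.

0.1023

P(theta) = 1 / (1 + exp(−a(theta − b)))
P_1 = 1/(1+e^{-1.0000}) = 0.7311
P_2 = 1/(1+e^{-1.8160}) = 0.8601
L = P_1 × (1−P_2) = 0.7311 × 0.1399 = 0.10229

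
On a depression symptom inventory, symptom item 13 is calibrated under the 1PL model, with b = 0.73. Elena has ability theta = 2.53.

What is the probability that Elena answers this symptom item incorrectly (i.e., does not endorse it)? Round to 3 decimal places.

0.142

P(theta) = 1 / (1 + exp(−(theta − b)))
Exponent: (2.53 − 0.73) = 1.8000
1/(1 + e^{-1.8000}) = 0.8581
P = 0.8581
P(incorrect) = 1 − 0.8581 = 0.1419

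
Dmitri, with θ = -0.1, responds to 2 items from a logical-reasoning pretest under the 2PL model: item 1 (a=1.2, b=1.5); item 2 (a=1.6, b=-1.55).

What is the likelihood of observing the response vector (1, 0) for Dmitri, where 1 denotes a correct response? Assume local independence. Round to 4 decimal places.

P(θ) = 1 / (1 + exp(−a(θ − b)))
P_1 = 1/(1+e^{1.9200}) = 0.1279
P_2 = 1/(1+e^{-2.3200}) = 0.9105
L = P_1 × (1−P_2) = 0.1279 × 0.0895 = 0.01144

0.0114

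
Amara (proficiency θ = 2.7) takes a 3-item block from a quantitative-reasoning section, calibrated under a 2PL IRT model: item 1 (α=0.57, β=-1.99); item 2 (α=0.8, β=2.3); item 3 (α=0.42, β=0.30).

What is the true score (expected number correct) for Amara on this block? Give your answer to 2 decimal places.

2.25

P(θ) = 1 / (1 + exp(−α(θ − β)))
P_1 = 1/(1+e^{-2.6733}) = 0.9354
P_2 = 1/(1+e^{-0.3200}) = 0.5793
P_3 = 1/(1+e^{-1.0080}) = 0.7326
E[score] = 0.9354 + 0.5793 + 0.7326 = 2.2474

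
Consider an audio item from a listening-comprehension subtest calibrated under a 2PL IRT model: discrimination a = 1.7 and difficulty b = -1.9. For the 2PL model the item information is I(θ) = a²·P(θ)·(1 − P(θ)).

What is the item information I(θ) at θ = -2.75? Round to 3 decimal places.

0.446

P = 1/(1+e^{1.4450}) = 0.1908
P(1−P) = 0.1908 × 0.8092 = 0.1544
I = a² × P(1−P) = 1.7² × 0.1544 = 0.44615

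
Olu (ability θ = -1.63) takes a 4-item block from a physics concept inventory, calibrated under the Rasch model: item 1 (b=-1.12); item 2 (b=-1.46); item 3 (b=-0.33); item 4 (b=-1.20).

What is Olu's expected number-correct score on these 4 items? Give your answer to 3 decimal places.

1.441

P(θ) = 1 / (1 + exp(−(θ − b)))
P_1 = 1/(1+e^{0.5100}) = 0.3752
P_2 = 1/(1+e^{0.1700}) = 0.4576
P_3 = 1/(1+e^{1.3000}) = 0.2142
P_4 = 1/(1+e^{0.4300}) = 0.3941
E[score] = 0.3752 + 0.4576 + 0.2142 + 0.3941 = 1.4411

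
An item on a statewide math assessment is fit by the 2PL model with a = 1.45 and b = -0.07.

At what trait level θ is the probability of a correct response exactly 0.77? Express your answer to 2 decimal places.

0.76

P(θ) = 1 / (1 + exp(−a(θ − b)))
logit = ln(0.7700/0.2300) = 1.2083
θ = b + logit/(a) = -0.07 + 1.2083/1.4500 = 0.7633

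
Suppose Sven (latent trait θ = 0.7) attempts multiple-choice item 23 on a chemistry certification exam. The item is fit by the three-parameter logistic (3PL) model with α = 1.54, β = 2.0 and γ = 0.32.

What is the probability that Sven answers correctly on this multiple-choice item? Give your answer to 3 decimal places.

0.401

P(θ) = γ + (1 − γ) · 1 / (1 + exp(−α(θ − β)))
Exponent: 1.54 × (0.7 − 2.0) = -2.0020
1/(1 + e^{2.0020}) = 0.1190
P = 0.32 + 0.68 × 0.1190 = 0.4009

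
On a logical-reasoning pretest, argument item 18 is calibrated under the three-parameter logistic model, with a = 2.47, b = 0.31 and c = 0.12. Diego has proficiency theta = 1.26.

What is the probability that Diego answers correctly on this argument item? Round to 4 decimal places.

0.9231

P(theta) = c + (1 − c) · 1 / (1 + exp(−a(theta − b)))
Exponent: 2.47 × (1.26 − 0.31) = 2.3465
1/(1 + e^{-2.3465}) = 0.9127
P = 0.12 + 0.88 × 0.9127 = 0.9231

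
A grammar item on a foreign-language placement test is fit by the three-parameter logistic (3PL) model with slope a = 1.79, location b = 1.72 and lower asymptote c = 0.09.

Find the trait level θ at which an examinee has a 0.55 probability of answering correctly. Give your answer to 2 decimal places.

1.73

P(θ) = c + (1 − c) · 1 / (1 + exp(−a(θ − b)))
Remove guessing floor: (0.55 − 0.09)/(1 − 0.09) = 0.5055
logit = ln(0.5055/0.4945) = 0.0220
θ = b + logit/(a) = 1.72 + 0.0220/1.7900 = 1.7323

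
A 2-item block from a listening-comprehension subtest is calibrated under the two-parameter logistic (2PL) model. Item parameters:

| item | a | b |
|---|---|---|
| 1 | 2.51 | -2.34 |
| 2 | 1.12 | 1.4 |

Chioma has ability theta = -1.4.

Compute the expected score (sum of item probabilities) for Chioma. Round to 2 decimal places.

0.96

P(theta) = 1 / (1 + exp(−a(theta − b)))
P_1 = 1/(1+e^{-2.3594}) = 0.9137
P_2 = 1/(1+e^{3.1360}) = 0.0416
E[score] = 0.9137 + 0.0416 = 0.9553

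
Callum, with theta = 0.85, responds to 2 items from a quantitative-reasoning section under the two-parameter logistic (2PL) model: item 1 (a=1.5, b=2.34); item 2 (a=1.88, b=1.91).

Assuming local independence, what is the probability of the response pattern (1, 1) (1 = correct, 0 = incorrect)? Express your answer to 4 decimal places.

0.0116

P(theta) = 1 / (1 + exp(−a(theta − b)))
P_1 = 1/(1+e^{2.2350}) = 0.0967
P_2 = 1/(1+e^{1.9928}) = 0.1200
L = P_1 × P_2 = 0.0967 × 0.1200 = 0.01159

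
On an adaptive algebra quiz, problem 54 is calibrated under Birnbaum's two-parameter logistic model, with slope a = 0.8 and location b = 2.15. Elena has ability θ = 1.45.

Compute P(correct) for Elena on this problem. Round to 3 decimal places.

0.364

P(θ) = 1 / (1 + exp(−a(θ − b)))
Exponent: 0.8 × (1.45 − 2.15) = -0.5600
1/(1 + e^{0.5600}) = 0.3635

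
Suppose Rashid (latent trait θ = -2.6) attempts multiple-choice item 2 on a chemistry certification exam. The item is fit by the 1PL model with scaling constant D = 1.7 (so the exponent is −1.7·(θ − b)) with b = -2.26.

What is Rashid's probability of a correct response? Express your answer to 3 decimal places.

P(θ) = 1 / (1 + exp(−D·(θ − b)))
Exponent: 1.7 × (-2.6 − (-2.26)) = -0.5780
1/(1 + e^{0.5780}) = 0.3594
P = 0.3594

0.359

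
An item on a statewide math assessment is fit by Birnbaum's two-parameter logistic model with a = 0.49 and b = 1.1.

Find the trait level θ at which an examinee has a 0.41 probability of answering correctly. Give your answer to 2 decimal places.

P(θ) = 1 / (1 + exp(−a(θ − b)))
logit = ln(0.4100/0.5900) = -0.3640
θ = b + logit/(a) = 1.1 + (-0.3640)/0.4900 = 0.3572

0.36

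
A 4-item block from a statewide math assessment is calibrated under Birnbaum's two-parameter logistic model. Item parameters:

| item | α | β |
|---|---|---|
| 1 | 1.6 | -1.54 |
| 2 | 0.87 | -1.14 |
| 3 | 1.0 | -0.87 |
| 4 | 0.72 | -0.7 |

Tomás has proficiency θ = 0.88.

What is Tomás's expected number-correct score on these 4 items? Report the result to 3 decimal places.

3.442

P(θ) = 1 / (1 + exp(−α(θ − β)))
P_1 = 1/(1+e^{-3.8720}) = 0.9796
P_2 = 1/(1+e^{-1.7574}) = 0.8529
P_3 = 1/(1+e^{-1.7500}) = 0.8520
P_4 = 1/(1+e^{-1.1376}) = 0.7572
E[score] = 0.9796 + 0.8529 + 0.8520 + 0.7572 = 3.4417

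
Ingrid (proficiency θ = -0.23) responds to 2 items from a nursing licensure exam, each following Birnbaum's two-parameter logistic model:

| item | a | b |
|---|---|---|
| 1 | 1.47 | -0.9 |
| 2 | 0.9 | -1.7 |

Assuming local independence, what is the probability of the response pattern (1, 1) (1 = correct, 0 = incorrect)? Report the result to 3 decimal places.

P(θ) = 1 / (1 + exp(−a(θ − b)))
P_1 = 1/(1+e^{-0.9849}) = 0.7281
P_2 = 1/(1+e^{-1.3230}) = 0.7897
L = P_1 × P_2 = 0.7281 × 0.7897 = 0.57495

0.575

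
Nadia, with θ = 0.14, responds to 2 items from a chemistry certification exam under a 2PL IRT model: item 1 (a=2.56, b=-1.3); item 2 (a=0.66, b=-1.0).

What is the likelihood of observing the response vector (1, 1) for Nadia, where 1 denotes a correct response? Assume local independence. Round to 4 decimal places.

P(θ) = 1 / (1 + exp(−a(θ − b)))
P_1 = 1/(1+e^{-3.6864}) = 0.9756
P_2 = 1/(1+e^{-0.7524}) = 0.6797
L = P_1 × P_2 = 0.9756 × 0.6797 = 0.66308

0.6631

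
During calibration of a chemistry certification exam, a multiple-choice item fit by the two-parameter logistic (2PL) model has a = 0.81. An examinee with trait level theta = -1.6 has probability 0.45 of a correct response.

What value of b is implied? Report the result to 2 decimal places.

-1.35

P(theta) = 1 / (1 + exp(−a(theta − b)))
logit(0.45) = ln(0.45/0.55) = -0.2007
b = theta − logit/(a) = -1.6 − (-0.2007)/0.8100 = -1.3523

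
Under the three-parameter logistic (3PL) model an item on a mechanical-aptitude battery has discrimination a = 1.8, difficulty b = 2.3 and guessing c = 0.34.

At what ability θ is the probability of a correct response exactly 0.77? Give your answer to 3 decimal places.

P(θ) = c + (1 − c) · 1 / (1 + exp(−a(θ − b)))
Remove guessing floor: (0.77 − 0.34)/(1 − 0.34) = 0.6515
logit = ln(0.6515/0.3485) = 0.6257
θ = b + logit/(a) = 2.3 + 0.6257/1.8000 = 2.6476

2.648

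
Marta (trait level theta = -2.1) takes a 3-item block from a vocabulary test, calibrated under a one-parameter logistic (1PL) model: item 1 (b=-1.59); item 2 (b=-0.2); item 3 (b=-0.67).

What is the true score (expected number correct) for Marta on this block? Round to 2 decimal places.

0.70

P(theta) = 1 / (1 + exp(−(theta − b)))
P_1 = 1/(1+e^{0.5100}) = 0.3752
P_2 = 1/(1+e^{1.9000}) = 0.1301
P_3 = 1/(1+e^{1.4300}) = 0.1931
E[score] = 0.3752 + 0.1301 + 0.1931 = 0.6984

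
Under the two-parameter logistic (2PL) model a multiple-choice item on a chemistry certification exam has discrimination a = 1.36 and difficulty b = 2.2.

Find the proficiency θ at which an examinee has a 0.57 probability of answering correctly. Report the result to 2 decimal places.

P(θ) = 1 / (1 + exp(−a(θ − b)))
logit = ln(0.5700/0.4300) = 0.2819
θ = b + logit/(a) = 2.2 + 0.2819/1.3600 = 2.4072

2.41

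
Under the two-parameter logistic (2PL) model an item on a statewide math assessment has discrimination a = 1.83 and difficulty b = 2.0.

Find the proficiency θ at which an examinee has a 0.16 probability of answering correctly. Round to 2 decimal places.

P(θ) = 1 / (1 + exp(−a(θ − b)))
logit = ln(0.1600/0.8400) = -1.6582
θ = b + logit/(a) = 2.0 + (-1.6582)/1.8300 = 1.0939

1.09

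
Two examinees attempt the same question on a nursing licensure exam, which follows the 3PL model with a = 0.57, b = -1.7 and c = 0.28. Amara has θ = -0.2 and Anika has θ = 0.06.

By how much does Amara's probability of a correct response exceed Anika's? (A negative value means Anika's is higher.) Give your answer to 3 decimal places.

P(θ) = c + (1 − c) · 1 / (1 + exp(−a(θ − b)))
P(Amara) = 0.7852  [exponent 0.8550]
P(Anika) = 0.8068  [exponent 1.0032]
Difference = 0.7852 − 0.8068 = -0.0217

-0.022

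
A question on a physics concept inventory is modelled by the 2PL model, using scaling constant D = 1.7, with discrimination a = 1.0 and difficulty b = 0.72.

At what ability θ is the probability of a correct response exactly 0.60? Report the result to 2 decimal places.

P(θ) = 1 / (1 + exp(−D·a(θ − b)))
logit = ln(0.6000/0.4000) = 0.4055
θ = b + logit/(1.7·a) = 0.72 + 0.4055/1.7000 = 0.9585

0.96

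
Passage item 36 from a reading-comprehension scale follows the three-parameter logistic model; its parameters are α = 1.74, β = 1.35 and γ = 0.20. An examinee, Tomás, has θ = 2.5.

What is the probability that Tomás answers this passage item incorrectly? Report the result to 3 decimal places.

0.095

P(θ) = γ + (1 − γ) · 1 / (1 + exp(−α(θ − β)))
Exponent: 1.74 × (2.5 − 1.35) = 2.0010
1/(1 + e^{-2.0010}) = 0.8809
P = 0.20 + 0.80 × 0.8809 = 0.9047
P(incorrect) = 1 − 0.9047 = 0.0953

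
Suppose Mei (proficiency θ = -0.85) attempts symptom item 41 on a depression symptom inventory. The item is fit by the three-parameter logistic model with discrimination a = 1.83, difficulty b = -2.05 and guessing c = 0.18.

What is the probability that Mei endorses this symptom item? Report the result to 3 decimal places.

0.918

P(θ) = c + (1 − c) · 1 / (1 + exp(−a(θ − b)))
Exponent: 1.83 × (-0.85 − (-2.05)) = 2.1960
1/(1 + e^{-2.1960}) = 0.8999
P = 0.18 + 0.82 × 0.8999 = 0.9179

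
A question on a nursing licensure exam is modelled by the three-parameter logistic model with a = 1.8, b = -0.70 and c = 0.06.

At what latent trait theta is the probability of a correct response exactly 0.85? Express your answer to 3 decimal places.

P(theta) = c + (1 − c) · 1 / (1 + exp(−a(theta − b)))
Remove guessing floor: (0.85 − 0.06)/(1 − 0.06) = 0.8404
logit = ln(0.8404/0.1596) = 1.6614
theta = b + logit/(a) = -0.70 + 1.6614/1.8000 = 0.2230

0.223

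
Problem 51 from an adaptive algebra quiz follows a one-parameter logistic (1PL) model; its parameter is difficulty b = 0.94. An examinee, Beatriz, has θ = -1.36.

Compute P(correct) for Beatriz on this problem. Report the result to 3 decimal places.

P(θ) = 1 / (1 + exp(−(θ − b)))
Exponent: (-1.36 − 0.94) = -2.3000
1/(1 + e^{2.3000}) = 0.0911
P = 0.0911

0.091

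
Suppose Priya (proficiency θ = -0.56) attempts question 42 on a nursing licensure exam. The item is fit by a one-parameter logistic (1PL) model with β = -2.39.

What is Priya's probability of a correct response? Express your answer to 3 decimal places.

0.862

P(θ) = 1 / (1 + exp(−(θ − β)))
Exponent: (-0.56 − (-2.39)) = 1.8300
1/(1 + e^{-1.8300}) = 0.8618
P = 0.8618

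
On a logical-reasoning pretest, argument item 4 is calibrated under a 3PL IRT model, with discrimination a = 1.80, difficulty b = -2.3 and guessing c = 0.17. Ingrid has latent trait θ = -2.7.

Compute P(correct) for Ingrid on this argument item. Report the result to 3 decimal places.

0.442

P(θ) = c + (1 − c) · 1 / (1 + exp(−a(θ − b)))
Exponent: 1.80 × (-2.7 − (-2.3)) = -0.7200
1/(1 + e^{0.7200}) = 0.3274
P = 0.17 + 0.83 × 0.3274 = 0.4417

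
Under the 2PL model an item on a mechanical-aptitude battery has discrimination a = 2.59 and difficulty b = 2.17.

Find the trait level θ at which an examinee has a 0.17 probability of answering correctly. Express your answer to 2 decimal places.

1.56

P(θ) = 1 / (1 + exp(−a(θ − b)))
logit = ln(0.1700/0.8300) = -1.5856
θ = b + logit/(a) = 2.17 + (-1.5856)/2.5900 = 1.5578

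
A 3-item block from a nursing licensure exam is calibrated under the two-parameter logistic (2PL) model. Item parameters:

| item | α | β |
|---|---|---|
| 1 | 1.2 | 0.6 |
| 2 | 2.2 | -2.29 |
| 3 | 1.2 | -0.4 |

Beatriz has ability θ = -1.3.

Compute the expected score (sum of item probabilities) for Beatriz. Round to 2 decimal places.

1.24

P(θ) = 1 / (1 + exp(−α(θ − β)))
P_1 = 1/(1+e^{2.2800}) = 0.0928
P_2 = 1/(1+e^{-2.1780}) = 0.8983
P_3 = 1/(1+e^{1.0800}) = 0.2535
E[score] = 0.0928 + 0.8983 + 0.2535 = 1.2446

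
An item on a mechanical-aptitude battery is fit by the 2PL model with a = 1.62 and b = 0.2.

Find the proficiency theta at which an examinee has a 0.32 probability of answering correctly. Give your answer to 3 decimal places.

-0.265

P(theta) = 1 / (1 + exp(−a(theta − b)))
logit = ln(0.3200/0.6800) = -0.7538
theta = b + logit/(a) = 0.2 + (-0.7538)/1.6200 = -0.2653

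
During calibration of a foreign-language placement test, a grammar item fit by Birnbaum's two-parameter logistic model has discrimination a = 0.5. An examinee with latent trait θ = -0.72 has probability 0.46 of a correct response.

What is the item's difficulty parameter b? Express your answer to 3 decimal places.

P(θ) = 1 / (1 + exp(−a(θ − b)))
logit(0.46) = ln(0.46/0.54) = -0.1603
b = θ − logit/(a) = -0.72 − (-0.1603)/0.5000 = -0.3993

-0.399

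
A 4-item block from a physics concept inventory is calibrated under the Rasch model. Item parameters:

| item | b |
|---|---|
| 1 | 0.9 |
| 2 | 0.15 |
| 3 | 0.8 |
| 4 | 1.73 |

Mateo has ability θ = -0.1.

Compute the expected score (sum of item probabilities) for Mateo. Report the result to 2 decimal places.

P(θ) = 1 / (1 + exp(−(θ − b)))
P_1 = 1/(1+e^{1.0000}) = 0.2689
P_2 = 1/(1+e^{0.2500}) = 0.4378
P_3 = 1/(1+e^{0.9000}) = 0.2891
P_4 = 1/(1+e^{1.8300}) = 0.1382
E[score] = 0.2689 + 0.4378 + 0.2891 + 0.1382 = 1.1341

1.13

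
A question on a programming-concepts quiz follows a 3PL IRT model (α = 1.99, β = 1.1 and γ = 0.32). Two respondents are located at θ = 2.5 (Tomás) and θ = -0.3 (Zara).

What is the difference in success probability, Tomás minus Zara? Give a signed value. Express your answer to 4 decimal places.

0.6010

P(θ) = γ + (1 − γ) · 1 / (1 + exp(−α(θ − β)))
P(Tomás) = 0.9605  [exponent 2.7860]
P(Zara) = 0.3595  [exponent -2.7860]
Difference = 0.9605 − 0.3595 = 0.6010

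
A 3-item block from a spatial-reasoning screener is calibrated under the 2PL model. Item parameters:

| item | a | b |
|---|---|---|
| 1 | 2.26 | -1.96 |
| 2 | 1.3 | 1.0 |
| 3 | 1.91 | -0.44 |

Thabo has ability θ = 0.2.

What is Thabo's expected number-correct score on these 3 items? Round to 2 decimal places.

P(θ) = 1 / (1 + exp(−a(θ − b)))
P_1 = 1/(1+e^{-4.8816}) = 0.9925
P_2 = 1/(1+e^{1.0400}) = 0.2611
P_3 = 1/(1+e^{-1.2224}) = 0.7725
E[score] = 0.9925 + 0.2611 + 0.7725 = 2.0261

2.03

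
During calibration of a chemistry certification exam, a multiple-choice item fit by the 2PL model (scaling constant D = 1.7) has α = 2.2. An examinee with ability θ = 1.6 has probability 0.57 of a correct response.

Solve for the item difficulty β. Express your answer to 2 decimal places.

P(θ) = 1 / (1 + exp(−D·α(θ − β)))
logit(0.57) = ln(0.57/0.43) = 0.2819
β = θ − logit/(1.7·α) = 1.6 − 0.2819/3.7400 = 1.5246

1.52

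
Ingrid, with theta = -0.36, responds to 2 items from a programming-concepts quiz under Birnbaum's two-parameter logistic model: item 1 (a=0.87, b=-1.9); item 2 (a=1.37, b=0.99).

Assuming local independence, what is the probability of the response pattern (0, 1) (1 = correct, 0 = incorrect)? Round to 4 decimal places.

0.0282

P(theta) = 1 / (1 + exp(−a(theta − b)))
P_1 = 1/(1+e^{-1.3398}) = 0.7925
P_2 = 1/(1+e^{1.8495}) = 0.1359
L = (1−P_1) × P_2 = 0.2075 × 0.1359 = 0.02821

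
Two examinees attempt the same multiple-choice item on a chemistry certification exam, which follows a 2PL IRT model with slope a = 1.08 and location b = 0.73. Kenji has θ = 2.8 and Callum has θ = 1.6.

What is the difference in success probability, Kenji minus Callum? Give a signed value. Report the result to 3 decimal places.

0.184

P(θ) = 1 / (1 + exp(−a(θ − b)))
P(Kenji) = 0.9034  [exponent 2.2356]
P(Callum) = 0.7190  [exponent 0.9396]
Difference = 0.9034 − 0.7190 = 0.1844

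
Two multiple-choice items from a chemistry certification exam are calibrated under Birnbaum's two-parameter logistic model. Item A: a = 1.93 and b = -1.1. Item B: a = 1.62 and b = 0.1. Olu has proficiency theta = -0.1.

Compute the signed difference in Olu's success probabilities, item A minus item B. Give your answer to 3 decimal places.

P(theta) = 1 / (1 + exp(−a(theta − b)))
P_A = 0.8732
P_B = 0.4197
P_A − P_B = 0.4535

0.454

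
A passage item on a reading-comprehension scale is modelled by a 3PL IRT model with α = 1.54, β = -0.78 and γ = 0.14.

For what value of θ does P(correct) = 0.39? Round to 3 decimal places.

P(θ) = γ + (1 − γ) · 1 / (1 + exp(−α(θ − β)))
Remove guessing floor: (0.39 − 0.14)/(1 − 0.14) = 0.2907
logit = ln(0.2907/0.7093) = -0.8920
θ = β + logit/(α) = -0.78 + (-0.8920)/1.5400 = -1.3592

-1.359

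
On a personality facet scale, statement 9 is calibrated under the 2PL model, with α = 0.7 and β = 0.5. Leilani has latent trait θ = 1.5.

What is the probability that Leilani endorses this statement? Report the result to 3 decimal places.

P(θ) = 1 / (1 + exp(−α(θ − β)))
Exponent: 0.7 × (1.5 − 0.5) = 0.7000
1/(1 + e^{-0.7000}) = 0.6682

0.668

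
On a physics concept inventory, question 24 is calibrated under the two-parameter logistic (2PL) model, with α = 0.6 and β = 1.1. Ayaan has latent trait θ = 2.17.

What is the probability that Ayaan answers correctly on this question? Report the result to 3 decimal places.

P(θ) = 1 / (1 + exp(−α(θ − β)))
Exponent: 0.6 × (2.17 − 1.1) = 0.6420
1/(1 + e^{-0.6420}) = 0.6552

0.655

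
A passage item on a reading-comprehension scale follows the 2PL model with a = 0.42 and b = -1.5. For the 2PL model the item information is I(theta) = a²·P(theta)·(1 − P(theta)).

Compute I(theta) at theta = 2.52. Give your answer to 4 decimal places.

P = 1/(1+e^{-1.6884}) = 0.8440
P(1−P) = 0.8440 × 0.1560 = 0.1317
I = a² × P(1−P) = 0.42² × 0.1317 = 0.02322

0.0232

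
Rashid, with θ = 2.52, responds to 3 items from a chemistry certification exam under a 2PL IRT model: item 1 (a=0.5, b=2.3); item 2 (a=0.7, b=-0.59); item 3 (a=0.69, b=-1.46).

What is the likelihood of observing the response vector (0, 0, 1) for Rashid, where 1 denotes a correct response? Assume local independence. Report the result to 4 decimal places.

P(θ) = 1 / (1 + exp(−a(θ − b)))
P_1 = 1/(1+e^{-0.1100}) = 0.5275
P_2 = 1/(1+e^{-2.1770}) = 0.8982
P_3 = 1/(1+e^{-2.7462}) = 0.9397
L = (1−P_1) × (1−P_2) × P_3 = 0.4725 × 0.1018 × 0.9397 = 0.04522

0.0452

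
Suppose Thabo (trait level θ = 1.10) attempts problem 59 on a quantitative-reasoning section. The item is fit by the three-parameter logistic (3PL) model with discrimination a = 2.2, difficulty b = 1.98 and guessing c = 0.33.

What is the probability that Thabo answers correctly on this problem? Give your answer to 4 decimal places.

0.4145

P(θ) = c + (1 − c) · 1 / (1 + exp(−a(θ − b)))
Exponent: 2.2 × (1.10 − 1.98) = -1.9360
1/(1 + e^{1.9360}) = 0.1261
P = 0.33 + 0.67 × 0.1261 = 0.4145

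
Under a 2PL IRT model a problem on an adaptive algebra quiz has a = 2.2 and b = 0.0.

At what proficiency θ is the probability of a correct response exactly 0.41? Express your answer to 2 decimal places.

-0.17

P(θ) = 1 / (1 + exp(−a(θ − b)))
logit = ln(0.4100/0.5900) = -0.3640
θ = b + logit/(a) = 0.0 + (-0.3640)/2.2000 = -0.1654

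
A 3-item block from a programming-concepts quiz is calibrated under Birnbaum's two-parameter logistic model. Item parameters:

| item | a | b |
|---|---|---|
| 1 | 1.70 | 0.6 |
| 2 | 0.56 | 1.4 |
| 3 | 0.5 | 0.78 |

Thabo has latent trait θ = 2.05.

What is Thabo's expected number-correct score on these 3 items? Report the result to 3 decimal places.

2.165

P(θ) = 1 / (1 + exp(−a(θ − b)))
P_1 = 1/(1+e^{-2.4650}) = 0.9217
P_2 = 1/(1+e^{-0.3640}) = 0.5900
P_3 = 1/(1+e^{-0.6350}) = 0.6536
E[score] = 0.9217 + 0.5900 + 0.6536 = 2.1653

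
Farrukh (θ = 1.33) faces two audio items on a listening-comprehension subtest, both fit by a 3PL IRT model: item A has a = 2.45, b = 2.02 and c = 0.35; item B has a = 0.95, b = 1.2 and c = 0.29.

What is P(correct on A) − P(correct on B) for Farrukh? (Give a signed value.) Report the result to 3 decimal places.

P(θ) = c + (1 − c) · 1 / (1 + exp(−a(θ − b)))
P_A = 0.4512
P_B = 0.6669
P_A − P_B = -0.2157

-0.216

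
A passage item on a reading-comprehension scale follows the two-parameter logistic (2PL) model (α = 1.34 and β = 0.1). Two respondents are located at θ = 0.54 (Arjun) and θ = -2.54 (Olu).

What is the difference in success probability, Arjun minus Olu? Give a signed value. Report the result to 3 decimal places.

0.615

P(θ) = 1 / (1 + exp(−α(θ − β)))
P(Arjun) = 0.6433  [exponent 0.5896]
P(Olu) = 0.0283  [exponent -3.5376]
Difference = 0.6433 − 0.0283 = 0.6150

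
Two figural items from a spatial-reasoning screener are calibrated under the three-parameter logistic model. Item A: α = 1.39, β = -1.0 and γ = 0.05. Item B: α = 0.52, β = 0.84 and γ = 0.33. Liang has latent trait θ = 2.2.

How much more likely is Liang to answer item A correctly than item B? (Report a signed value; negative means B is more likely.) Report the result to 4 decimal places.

P(θ) = γ + (1 − γ) · 1 / (1 + exp(−α(θ − β)))
P_A = 0.9890
P_B = 0.7788
P_A − P_B = 0.2103

0.2103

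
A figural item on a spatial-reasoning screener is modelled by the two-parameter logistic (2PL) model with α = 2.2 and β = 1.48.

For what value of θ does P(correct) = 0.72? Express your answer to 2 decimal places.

1.91

P(θ) = 1 / (1 + exp(−α(θ − β)))
logit = ln(0.7200/0.2800) = 0.9445
θ = β + logit/(α) = 1.48 + 0.9445/2.2000 = 1.9093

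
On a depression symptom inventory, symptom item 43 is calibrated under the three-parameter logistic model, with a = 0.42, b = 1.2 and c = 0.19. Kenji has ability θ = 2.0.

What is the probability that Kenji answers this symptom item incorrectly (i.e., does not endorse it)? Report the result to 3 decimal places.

0.338

P(θ) = c + (1 − c) · 1 / (1 + exp(−a(θ − b)))
Exponent: 0.42 × (2.0 − 1.2) = 0.3360
1/(1 + e^{-0.3360}) = 0.5832
P = 0.19 + 0.81 × 0.5832 = 0.6624
P(incorrect) = 1 − 0.6624 = 0.3376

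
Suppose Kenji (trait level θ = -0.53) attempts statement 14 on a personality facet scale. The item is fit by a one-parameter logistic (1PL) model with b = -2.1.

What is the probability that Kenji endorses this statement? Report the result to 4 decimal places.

P(θ) = 1 / (1 + exp(−(θ − b)))
Exponent: (-0.53 − (-2.1)) = 1.5700
1/(1 + e^{-1.5700}) = 0.8278
P = 0.8278

0.8278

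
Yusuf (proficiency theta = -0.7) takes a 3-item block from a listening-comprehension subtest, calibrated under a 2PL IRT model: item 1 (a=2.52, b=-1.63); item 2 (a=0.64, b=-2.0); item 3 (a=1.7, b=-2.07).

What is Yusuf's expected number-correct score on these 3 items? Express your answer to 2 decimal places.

2.52

P(theta) = 1 / (1 + exp(−a(theta − b)))
P_1 = 1/(1+e^{-2.3436}) = 0.9124
P_2 = 1/(1+e^{-0.8320}) = 0.6968
P_3 = 1/(1+e^{-2.3290}) = 0.9113
E[score] = 0.9124 + 0.6968 + 0.9113 = 2.5205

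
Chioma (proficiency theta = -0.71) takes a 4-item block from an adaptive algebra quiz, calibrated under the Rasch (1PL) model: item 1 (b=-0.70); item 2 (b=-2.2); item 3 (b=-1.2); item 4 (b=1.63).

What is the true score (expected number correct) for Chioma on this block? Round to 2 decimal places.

P(theta) = 1 / (1 + exp(−(theta − b)))
P_1 = 1/(1+e^{0.0100}) = 0.4975
P_2 = 1/(1+e^{-1.4900}) = 0.8161
P_3 = 1/(1+e^{-0.4900}) = 0.6201
P_4 = 1/(1+e^{2.3400}) = 0.0879
E[score] = 0.4975 + 0.8161 + 0.6201 + 0.0879 = 2.0215

2.02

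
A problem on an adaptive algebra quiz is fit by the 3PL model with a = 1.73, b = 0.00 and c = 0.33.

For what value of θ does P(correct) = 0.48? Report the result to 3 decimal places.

P(θ) = c + (1 − c) · 1 / (1 + exp(−a(θ − b)))
Remove guessing floor: (0.48 − 0.33)/(1 − 0.33) = 0.2239
logit = ln(0.2239/0.7761) = -1.2432
θ = b + logit/(a) = 0.00 + (-1.2432)/1.7300 = -0.7186

-0.719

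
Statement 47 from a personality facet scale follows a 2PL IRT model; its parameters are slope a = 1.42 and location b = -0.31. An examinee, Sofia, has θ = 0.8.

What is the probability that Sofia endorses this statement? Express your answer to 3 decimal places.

0.829

P(θ) = 1 / (1 + exp(−a(θ − b)))
Exponent: 1.42 × (0.8 − (-0.31)) = 1.5762
1/(1 + e^{-1.5762}) = 0.8287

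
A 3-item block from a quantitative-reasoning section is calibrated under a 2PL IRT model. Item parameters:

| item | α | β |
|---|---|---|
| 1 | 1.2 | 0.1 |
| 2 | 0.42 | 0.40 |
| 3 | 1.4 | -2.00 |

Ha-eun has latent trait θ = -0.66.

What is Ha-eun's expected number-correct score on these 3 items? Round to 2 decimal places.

1.54

P(θ) = 1 / (1 + exp(−α(θ − β)))
P_1 = 1/(1+e^{0.9120}) = 0.2866
P_2 = 1/(1+e^{0.4452}) = 0.3905
P_3 = 1/(1+e^{-1.8760}) = 0.8672
E[score] = 0.2866 + 0.3905 + 0.8672 = 1.5442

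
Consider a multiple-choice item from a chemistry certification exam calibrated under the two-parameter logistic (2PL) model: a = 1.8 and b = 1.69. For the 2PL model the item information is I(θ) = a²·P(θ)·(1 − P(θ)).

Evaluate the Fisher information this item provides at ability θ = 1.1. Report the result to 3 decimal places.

0.619

P = 1/(1+e^{1.0620}) = 0.2569
P(1−P) = 0.2569 × 0.7431 = 0.1909
I = a² × P(1−P) = 1.8² × 0.1909 = 0.61857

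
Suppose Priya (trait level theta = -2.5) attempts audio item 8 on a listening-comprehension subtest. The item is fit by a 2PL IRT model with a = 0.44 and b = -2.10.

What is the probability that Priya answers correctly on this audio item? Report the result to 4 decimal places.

0.4561

P(theta) = 1 / (1 + exp(−a(theta − b)))
Exponent: 0.44 × (-2.5 − (-2.10)) = -0.1760
1/(1 + e^{0.1760}) = 0.4561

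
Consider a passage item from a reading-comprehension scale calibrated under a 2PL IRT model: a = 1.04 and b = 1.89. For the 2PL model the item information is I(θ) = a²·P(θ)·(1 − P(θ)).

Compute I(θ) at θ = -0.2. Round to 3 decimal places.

0.099

P = 1/(1+e^{2.1736}) = 0.1021
P(1−P) = 0.1021 × 0.8979 = 0.0917
I = a² × P(1−P) = 1.04² × 0.0917 = 0.09920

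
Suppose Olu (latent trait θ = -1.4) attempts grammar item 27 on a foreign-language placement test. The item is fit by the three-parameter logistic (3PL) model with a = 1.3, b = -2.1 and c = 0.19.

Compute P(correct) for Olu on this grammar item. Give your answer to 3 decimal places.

0.768

P(θ) = c + (1 − c) · 1 / (1 + exp(−a(θ − b)))
Exponent: 1.3 × (-1.4 − (-2.1)) = 0.9100
1/(1 + e^{-0.9100}) = 0.7130
P = 0.19 + 0.81 × 0.7130 = 0.7675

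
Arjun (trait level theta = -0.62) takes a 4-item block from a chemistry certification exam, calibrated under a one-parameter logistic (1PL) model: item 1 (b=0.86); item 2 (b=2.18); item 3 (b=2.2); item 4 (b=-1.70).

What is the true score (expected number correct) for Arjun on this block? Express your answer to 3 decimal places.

1.045

P(theta) = 1 / (1 + exp(−(theta − b)))
P_1 = 1/(1+e^{1.4800}) = 0.1854
P_2 = 1/(1+e^{2.8000}) = 0.0573
P_3 = 1/(1+e^{2.8200}) = 0.0563
P_4 = 1/(1+e^{-1.0800}) = 0.7465
E[score] = 0.1854 + 0.0573 + 0.0563 + 0.7465 = 1.0455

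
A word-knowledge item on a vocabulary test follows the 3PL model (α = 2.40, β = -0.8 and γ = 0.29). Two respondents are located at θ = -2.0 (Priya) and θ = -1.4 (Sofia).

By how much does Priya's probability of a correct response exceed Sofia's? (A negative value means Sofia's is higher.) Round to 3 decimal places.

P(θ) = γ + (1 − γ) · 1 / (1 + exp(−α(θ − β)))
P(Priya) = 0.3277  [exponent -2.8800]
P(Sofia) = 0.4260  [exponent -1.4400]
Difference = 0.3277 − 0.4260 = -0.0983

-0.098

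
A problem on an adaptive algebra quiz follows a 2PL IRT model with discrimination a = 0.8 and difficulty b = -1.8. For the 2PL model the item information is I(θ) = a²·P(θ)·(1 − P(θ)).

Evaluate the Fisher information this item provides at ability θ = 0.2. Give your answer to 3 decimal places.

0.089

P = 1/(1+e^{-1.6000}) = 0.8320
P(1−P) = 0.8320 × 0.1680 = 0.1398
I = a² × P(1−P) = 0.8² × 0.1398 = 0.08945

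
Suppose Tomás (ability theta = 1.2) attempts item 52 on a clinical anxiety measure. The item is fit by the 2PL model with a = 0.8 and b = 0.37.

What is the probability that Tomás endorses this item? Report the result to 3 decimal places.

0.660

P(theta) = 1 / (1 + exp(−a(theta − b)))
Exponent: 0.8 × (1.2 − 0.37) = 0.6640
1/(1 + e^{-0.6640}) = 0.6602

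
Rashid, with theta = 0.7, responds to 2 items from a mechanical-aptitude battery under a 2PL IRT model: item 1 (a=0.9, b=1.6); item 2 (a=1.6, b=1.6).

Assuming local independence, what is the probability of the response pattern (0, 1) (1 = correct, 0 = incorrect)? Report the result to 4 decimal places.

P(theta) = 1 / (1 + exp(−a(theta − b)))
P_1 = 1/(1+e^{0.8100}) = 0.3079
P_2 = 1/(1+e^{1.4400}) = 0.1915
L = (1−P_1) × P_2 = 0.6921 × 0.1915 = 0.13257

0.1326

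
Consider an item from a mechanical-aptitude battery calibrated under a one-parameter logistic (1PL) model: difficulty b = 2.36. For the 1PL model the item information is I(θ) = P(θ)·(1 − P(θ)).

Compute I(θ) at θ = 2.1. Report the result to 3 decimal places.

P = 1/(1+e^{0.2600}) = 0.4354
P(1−P) = 0.4354 × 0.5646 = 0.2458
I = P(1−P) = 0.24582

0.246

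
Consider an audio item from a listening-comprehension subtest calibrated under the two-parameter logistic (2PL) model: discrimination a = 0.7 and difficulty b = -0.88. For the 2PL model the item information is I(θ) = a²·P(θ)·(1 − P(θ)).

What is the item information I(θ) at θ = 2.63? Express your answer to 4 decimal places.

0.0356

P = 1/(1+e^{-2.4570}) = 0.9211
P(1−P) = 0.9211 × 0.0789 = 0.0727
I = a² × P(1−P) = 0.7² × 0.0727 = 0.03562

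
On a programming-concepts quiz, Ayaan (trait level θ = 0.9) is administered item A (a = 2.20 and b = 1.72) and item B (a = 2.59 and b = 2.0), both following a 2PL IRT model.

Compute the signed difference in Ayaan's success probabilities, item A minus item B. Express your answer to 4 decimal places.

0.0866

P(θ) = 1 / (1 + exp(−a(θ − b)))
P_A = 0.1414
P_B = 0.0547
P_A − P_B = 0.0866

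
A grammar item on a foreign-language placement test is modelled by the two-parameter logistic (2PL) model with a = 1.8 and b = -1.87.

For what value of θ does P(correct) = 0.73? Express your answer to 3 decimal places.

P(θ) = 1 / (1 + exp(−a(θ − b)))
logit = ln(0.7300/0.2700) = 0.9946
θ = b + logit/(a) = -1.87 + 0.9946/1.8000 = -1.3174

-1.317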